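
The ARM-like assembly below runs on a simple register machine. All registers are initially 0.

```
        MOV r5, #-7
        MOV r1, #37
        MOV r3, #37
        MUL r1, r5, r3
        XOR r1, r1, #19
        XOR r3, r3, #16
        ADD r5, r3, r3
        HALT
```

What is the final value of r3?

r5=-7
r1=37
r3=37
r1=(-7)*37=-259
r1=(-259)^19=-274
r3=37^16=53
r5=53+53=106
halt.

53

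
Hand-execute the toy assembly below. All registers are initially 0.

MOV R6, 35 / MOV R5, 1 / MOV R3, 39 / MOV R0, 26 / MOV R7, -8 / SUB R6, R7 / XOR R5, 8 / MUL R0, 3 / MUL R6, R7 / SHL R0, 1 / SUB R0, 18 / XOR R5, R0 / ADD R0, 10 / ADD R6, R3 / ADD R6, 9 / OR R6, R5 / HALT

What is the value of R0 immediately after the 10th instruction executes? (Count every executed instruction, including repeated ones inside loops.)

156

MOV R6, 35 → R6=35
MOV R5, 1 → R5=1
MOV R3, 39 → R3=39
MOV R0, 26 → R0=26
MOV R7, -8 → R7=-8
SUB R6, R7 → R6=35-(-8)=43
XOR R5, 8 → R5=1^8=9
MUL R0, 3 → R0=26*3=78
MUL R6, R7 → R6=43*(-8)=-344
SHL R0, 1 → R0=78<<1=156
After step 10: R0 = 156.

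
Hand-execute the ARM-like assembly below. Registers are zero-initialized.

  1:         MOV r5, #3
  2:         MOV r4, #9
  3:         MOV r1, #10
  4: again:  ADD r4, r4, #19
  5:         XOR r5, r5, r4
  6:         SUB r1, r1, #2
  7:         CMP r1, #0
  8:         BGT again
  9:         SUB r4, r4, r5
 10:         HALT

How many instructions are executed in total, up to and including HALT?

30

after MOV r5, #3: r5=3
after MOV r4, #9: r4=9
after MOV r1, #10: r1=10
after ADD r4, r4, #19: r4=9+19=28
after XOR r5, r5, r4: r5=3^28=31
after SUB r1, r1, #2: r1=10-2=8
CMP r1, #0  (cmp 8,0)
BGT again: taken
after ADD r4, r4, #19: r4=28+19=47
after XOR r5, r5, r4: r5=31^47=48
after SUB r1, r1, #2: r1=8-2=6
CMP r1, #0  (cmp 6,0)
BGT again: taken
after ADD r4, r4, #19: r4=47+19=66
after XOR r5, r5, r4: r5=48^66=114
after SUB r1, r1, #2: r1=6-2=4
CMP r1, #0  (cmp 4,0)
BGT again: taken
after ADD r4, r4, #19: r4=66+19=85
after XOR r5, r5, r4: r5=114^85=39
after SUB r1, r1, #2: r1=4-2=2
CMP r1, #0  (cmp 2,0)
BGT again: taken
after ADD r4, r4, #19: r4=85+19=104
after XOR r5, r5, r4: r5=39^104=79
after SUB r1, r1, #2: r1=2-2=0
CMP r1, #0  (cmp 0,0)
BGT again: not taken
after SUB r4, r4, r5: r4=104-79=25
halt.
Total executed instructions: 30.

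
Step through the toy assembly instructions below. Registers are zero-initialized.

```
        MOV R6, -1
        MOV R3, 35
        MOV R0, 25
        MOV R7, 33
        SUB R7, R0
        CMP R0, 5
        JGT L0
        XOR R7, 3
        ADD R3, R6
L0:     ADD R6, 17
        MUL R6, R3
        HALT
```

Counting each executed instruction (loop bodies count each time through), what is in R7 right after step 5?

after MOV R6, -1: R6=-1
after MOV R3, 35: R3=35
after MOV R0, 25: R0=25
after MOV R7, 33: R7=33
after SUB R7, R0: R7=33-25=8
After step 5: R7 = 8.

8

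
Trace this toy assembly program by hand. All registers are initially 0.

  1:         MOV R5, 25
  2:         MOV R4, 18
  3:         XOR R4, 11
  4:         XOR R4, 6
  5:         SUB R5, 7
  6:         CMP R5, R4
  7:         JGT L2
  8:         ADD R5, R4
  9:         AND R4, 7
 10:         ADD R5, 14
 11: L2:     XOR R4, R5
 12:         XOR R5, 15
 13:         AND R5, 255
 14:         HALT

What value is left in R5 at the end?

MOV R5, 25 → R5=25
MOV R4, 18 → R4=18
XOR R4, 11 → R4=18^11=25
XOR R4, 6 → R4=25^6=31
SUB R5, 7 → R5=25-7=18
CMP R5, R4  (cmp 18,31)
JGT L2: not taken
ADD R5, R4 → R5=18+31=49
AND R4, 7 → R4=31&7=7
ADD R5, 14 → R5=49+14=63
XOR R4, R5 → R4=7^63=56
XOR R5, 15 → R5=63^15=48
AND R5, 255 → R5=48&255=48
halt.

48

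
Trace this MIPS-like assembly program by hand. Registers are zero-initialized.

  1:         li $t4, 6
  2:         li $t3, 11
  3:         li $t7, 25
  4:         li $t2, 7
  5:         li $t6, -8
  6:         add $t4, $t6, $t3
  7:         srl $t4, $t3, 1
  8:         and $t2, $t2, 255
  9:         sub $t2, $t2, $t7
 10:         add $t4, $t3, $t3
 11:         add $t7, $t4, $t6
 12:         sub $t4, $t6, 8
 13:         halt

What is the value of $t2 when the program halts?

after li $t4, 6: $t4=6
after li $t3, 11: $t3=11
after li $t7, 25: $t7=25
after li $t2, 7: $t2=7
after li $t6, -8: $t6=-8
after add $t4, $t6, $t3: $t4=(-8)+11=3
after srl $t4, $t3, 1: $t4=11>>1=5
after and $t2, $t2, 255: $t2=7&255=7
after sub $t2, $t2, $t7: $t2=7-25=-18
after add $t4, $t3, $t3: $t4=11+11=22
after add $t7, $t4, $t6: $t7=22+(-8)=14
after sub $t4, $t6, 8: $t4=(-8)-8=-16
halt.

-18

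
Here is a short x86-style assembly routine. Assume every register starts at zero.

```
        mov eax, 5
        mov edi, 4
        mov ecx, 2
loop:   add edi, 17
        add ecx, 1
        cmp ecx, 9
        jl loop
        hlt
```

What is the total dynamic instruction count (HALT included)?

after mov eax, 5: eax=5
after mov edi, 4: edi=4
after mov ecx, 2: ecx=2
after add edi, 17: edi=4+17=21
after add ecx, 1: ecx=2+1=3
cmp ecx, 9  (cmp 3,9)
jl loop: taken
after add edi, 17: edi=21+17=38
after add ecx, 1: ecx=3+1=4
cmp ecx, 9  (cmp 4,9)
jl loop: taken
after add edi, 17: edi=38+17=55
after add ecx, 1: ecx=4+1=5
cmp ecx, 9  (cmp 5,9)
jl loop: taken
after add edi, 17: edi=55+17=72
after add ecx, 1: ecx=5+1=6
cmp ecx, 9  (cmp 6,9)
jl loop: taken
after add edi, 17: edi=72+17=89
after add ecx, 1: ecx=6+1=7
cmp ecx, 9  (cmp 7,9)
jl loop: taken
after add edi, 17: edi=89+17=106
after add ecx, 1: ecx=7+1=8
cmp ecx, 9  (cmp 8,9)
jl loop: taken
after add edi, 17: edi=106+17=123
after add ecx, 1: ecx=8+1=9
cmp ecx, 9  (cmp 9,9)
jl loop: not taken
halt.
Total executed instructions: 32.

32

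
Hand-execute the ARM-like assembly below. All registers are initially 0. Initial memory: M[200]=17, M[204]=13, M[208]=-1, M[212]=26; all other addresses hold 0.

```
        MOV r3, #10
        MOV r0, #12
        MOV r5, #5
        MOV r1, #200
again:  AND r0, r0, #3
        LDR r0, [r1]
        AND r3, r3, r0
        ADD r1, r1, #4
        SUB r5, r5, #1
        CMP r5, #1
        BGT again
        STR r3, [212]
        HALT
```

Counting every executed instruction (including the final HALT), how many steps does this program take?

r3=10
r0=12
r5=5
r1=200
r0=12&3=0
r0=M[200]=17
r3=10&17=0
r1=200+4=204
r5=5-1=4
CMP r5, #1  (cmp 4,1)
BGT again: taken
r0=17&3=1
r0=M[204]=13
r3=0&13=0
r1=204+4=208
r5=4-1=3
CMP r5, #1  (cmp 3,1)
BGT again: taken
r0=13&3=1
r0=M[208]=-1
r3=0&(-1)=0
r1=208+4=212
r5=3-1=2
CMP r5, #1  (cmp 2,1)
BGT again: taken
r0=(-1)&3=3
r0=M[212]=26
r3=0&26=0
r1=212+4=216
r5=2-1=1
CMP r5, #1  (cmp 1,1)
BGT again: not taken
STR r3, [212] → M[212]=0
halt.
Total executed instructions: 34.

34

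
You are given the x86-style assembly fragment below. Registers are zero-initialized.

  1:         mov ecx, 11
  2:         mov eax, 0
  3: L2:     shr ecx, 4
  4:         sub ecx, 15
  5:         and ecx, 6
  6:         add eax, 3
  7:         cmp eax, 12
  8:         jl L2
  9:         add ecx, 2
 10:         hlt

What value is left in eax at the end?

after mov ecx, 11: ecx=11
after mov eax, 0: eax=0
after shr ecx, 4: ecx=11>>4=0
after sub ecx, 15: ecx=0-15=-15
after and ecx, 6: ecx=(-15)&6=0
after add eax, 3: eax=0+3=3
cmp eax, 12  (cmp 3,12)
jl L2: taken
after shr ecx, 4: ecx=0>>4=0
after sub ecx, 15: ecx=0-15=-15
after and ecx, 6: ecx=(-15)&6=0
after add eax, 3: eax=3+3=6
cmp eax, 12  (cmp 6,12)
jl L2: taken
after shr ecx, 4: ecx=0>>4=0
after sub ecx, 15: ecx=0-15=-15
after and ecx, 6: ecx=(-15)&6=0
after add eax, 3: eax=6+3=9
cmp eax, 12  (cmp 9,12)
jl L2: taken
after shr ecx, 4: ecx=0>>4=0
after sub ecx, 15: ecx=0-15=-15
after and ecx, 6: ecx=(-15)&6=0
after add eax, 3: eax=9+3=12
cmp eax, 12  (cmp 12,12)
jl L2: not taken
after add ecx, 2: ecx=0+2=2
halt.

12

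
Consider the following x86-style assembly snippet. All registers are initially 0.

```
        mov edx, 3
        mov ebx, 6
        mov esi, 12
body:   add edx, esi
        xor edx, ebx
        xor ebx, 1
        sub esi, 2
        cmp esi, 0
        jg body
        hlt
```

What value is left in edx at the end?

40

after mov edx, 3: edx=3
after mov ebx, 6: ebx=6
after mov esi, 12: esi=12
after add edx, esi: edx=3+12=15
after xor edx, ebx: edx=15^6=9
after xor ebx, 1: ebx=6^1=7
after sub esi, 2: esi=12-2=10
cmp esi, 0  (cmp 10,0)
jg body: taken
after add edx, esi: edx=9+10=19
after xor edx, ebx: edx=19^7=20
after xor ebx, 1: ebx=7^1=6
after sub esi, 2: esi=10-2=8
cmp esi, 0  (cmp 8,0)
jg body: taken
after add edx, esi: edx=20+8=28
after xor edx, ebx: edx=28^6=26
after xor ebx, 1: ebx=6^1=7
after sub esi, 2: esi=8-2=6
cmp esi, 0  (cmp 6,0)
jg body: taken
after add edx, esi: edx=26+6=32
after xor edx, ebx: edx=32^7=39
after xor ebx, 1: ebx=7^1=6
after sub esi, 2: esi=6-2=4
cmp esi, 0  (cmp 4,0)
jg body: taken
after add edx, esi: edx=39+4=43
after xor edx, ebx: edx=43^6=45
after xor ebx, 1: ebx=6^1=7
after sub esi, 2: esi=4-2=2
cmp esi, 0  (cmp 2,0)
jg body: taken
after add edx, esi: edx=45+2=47
after xor edx, ebx: edx=47^7=40
after xor ebx, 1: ebx=7^1=6
after sub esi, 2: esi=2-2=0
cmp esi, 0  (cmp 0,0)
jg body: not taken
halt.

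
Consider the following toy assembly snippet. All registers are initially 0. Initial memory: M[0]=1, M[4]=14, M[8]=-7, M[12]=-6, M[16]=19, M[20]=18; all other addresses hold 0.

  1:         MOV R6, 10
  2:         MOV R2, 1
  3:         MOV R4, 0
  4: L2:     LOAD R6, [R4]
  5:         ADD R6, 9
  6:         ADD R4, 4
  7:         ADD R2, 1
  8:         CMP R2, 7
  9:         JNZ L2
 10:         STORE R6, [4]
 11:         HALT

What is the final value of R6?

27

R6=10
R2=1
R4=0
R6=M[0]=1
R6=1+9=10
R4=0+4=4
R2=1+1=2
CMP R2, 7  (cmp 2,7)
JNZ L2: taken
R6=M[4]=14
R6=14+9=23
R4=4+4=8
R2=2+1=3
CMP R2, 7  (cmp 3,7)
JNZ L2: taken
R6=M[8]=-7
R6=(-7)+9=2
R4=8+4=12
R2=3+1=4
CMP R2, 7  (cmp 4,7)
JNZ L2: taken
R6=M[12]=-6
R6=(-6)+9=3
R4=12+4=16
R2=4+1=5
CMP R2, 7  (cmp 5,7)
JNZ L2: taken
R6=M[16]=19
R6=19+9=28
R4=16+4=20
R2=5+1=6
CMP R2, 7  (cmp 6,7)
JNZ L2: taken
R6=M[20]=18
R6=18+9=27
R4=20+4=24
R2=6+1=7
CMP R2, 7  (cmp 7,7)
JNZ L2: not taken
STORE R6, [4] → M[4]=27
halt.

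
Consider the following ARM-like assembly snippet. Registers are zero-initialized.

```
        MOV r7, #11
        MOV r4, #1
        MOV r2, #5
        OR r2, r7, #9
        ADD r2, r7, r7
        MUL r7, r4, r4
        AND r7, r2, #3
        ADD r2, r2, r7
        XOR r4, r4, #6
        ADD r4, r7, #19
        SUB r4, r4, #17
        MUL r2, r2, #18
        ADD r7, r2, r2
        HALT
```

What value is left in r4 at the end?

4

after MOV r7, #11: r7=11
after MOV r4, #1: r4=1
after MOV r2, #5: r2=5
after OR r2, r7, #9: r2=11|9=11
after ADD r2, r7, r7: r2=11+11=22
after MUL r7, r4, r4: r7=1*1=1
after AND r7, r2, #3: r7=22&3=2
after ADD r2, r2, r7: r2=22+2=24
after XOR r4, r4, #6: r4=1^6=7
after ADD r4, r7, #19: r4=2+19=21
after SUB r4, r4, #17: r4=21-17=4
after MUL r2, r2, #18: r2=24*18=432
after ADD r7, r2, r2: r7=432+432=864
halt.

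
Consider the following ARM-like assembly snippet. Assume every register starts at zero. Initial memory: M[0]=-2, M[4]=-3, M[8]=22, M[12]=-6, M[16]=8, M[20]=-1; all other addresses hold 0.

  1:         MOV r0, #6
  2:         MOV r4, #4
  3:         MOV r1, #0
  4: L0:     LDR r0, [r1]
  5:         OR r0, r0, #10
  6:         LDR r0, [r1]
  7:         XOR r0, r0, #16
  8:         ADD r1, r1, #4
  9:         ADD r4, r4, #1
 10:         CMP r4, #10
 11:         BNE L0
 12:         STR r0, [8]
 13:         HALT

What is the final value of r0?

MOV r0, #6 → r0=6
MOV r4, #4 → r4=4
MOV r1, #0 → r1=0
LDR r0, [r1] → r0=M[0]=-2
OR r0, r0, #10 → r0=(-2)|10=-2
LDR r0, [r1] → r0=M[0]=-2
XOR r0, r0, #16 → r0=(-2)^16=-18
ADD r1, r1, #4 → r1=0+4=4
ADD r4, r4, #1 → r4=4+1=5
CMP r4, #10  (cmp 5,10)
BNE L0: taken
LDR r0, [r1] → r0=M[4]=-3
OR r0, r0, #10 → r0=(-3)|10=-1
LDR r0, [r1] → r0=M[4]=-3
XOR r0, r0, #16 → r0=(-3)^16=-19
ADD r1, r1, #4 → r1=4+4=8
ADD r4, r4, #1 → r4=5+1=6
CMP r4, #10  (cmp 6,10)
BNE L0: taken
LDR r0, [r1] → r0=M[8]=22
OR r0, r0, #10 → r0=22|10=30
LDR r0, [r1] → r0=M[8]=22
XOR r0, r0, #16 → r0=22^16=6
ADD r1, r1, #4 → r1=8+4=12
ADD r4, r4, #1 → r4=6+1=7
CMP r4, #10  (cmp 7,10)
BNE L0: taken
LDR r0, [r1] → r0=M[12]=-6
OR r0, r0, #10 → r0=(-6)|10=-6
LDR r0, [r1] → r0=M[12]=-6
XOR r0, r0, #16 → r0=(-6)^16=-22
ADD r1, r1, #4 → r1=12+4=16
ADD r4, r4, #1 → r4=7+1=8
CMP r4, #10  (cmp 8,10)
BNE L0: taken
LDR r0, [r1] → r0=M[16]=8
OR r0, r0, #10 → r0=8|10=10
LDR r0, [r1] → r0=M[16]=8
XOR r0, r0, #16 → r0=8^16=24
ADD r1, r1, #4 → r1=16+4=20
ADD r4, r4, #1 → r4=8+1=9
CMP r4, #10  (cmp 9,10)
BNE L0: taken
LDR r0, [r1] → r0=M[20]=-1
OR r0, r0, #10 → r0=(-1)|10=-1
LDR r0, [r1] → r0=M[20]=-1
XOR r0, r0, #16 → r0=(-1)^16=-17
ADD r1, r1, #4 → r1=20+4=24
ADD r4, r4, #1 → r4=9+1=10
CMP r4, #10  (cmp 10,10)
BNE L0: not taken
STR r0, [8] → M[8]=-17
halt.

-17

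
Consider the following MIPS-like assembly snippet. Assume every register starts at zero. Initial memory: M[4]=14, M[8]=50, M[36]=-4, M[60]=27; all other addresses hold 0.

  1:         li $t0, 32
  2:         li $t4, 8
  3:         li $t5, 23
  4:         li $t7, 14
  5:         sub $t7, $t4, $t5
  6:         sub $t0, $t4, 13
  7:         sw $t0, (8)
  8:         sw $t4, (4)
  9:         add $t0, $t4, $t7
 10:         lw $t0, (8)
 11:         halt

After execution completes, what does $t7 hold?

-15

after li $t0, 32: $t0=32
after li $t4, 8: $t4=8
after li $t5, 23: $t5=23
after li $t7, 14: $t7=14
after sub $t7, $t4, $t5: $t7=8-23=-15
after sub $t0, $t4, 13: $t0=8-13=-5
sw $t0, (8) → M[8]=-5
sw $t4, (4) → M[4]=8
after add $t0, $t4, $t7: $t0=8+(-15)=-7
after lw $t0, (8): $t0=M[8]=-5
halt.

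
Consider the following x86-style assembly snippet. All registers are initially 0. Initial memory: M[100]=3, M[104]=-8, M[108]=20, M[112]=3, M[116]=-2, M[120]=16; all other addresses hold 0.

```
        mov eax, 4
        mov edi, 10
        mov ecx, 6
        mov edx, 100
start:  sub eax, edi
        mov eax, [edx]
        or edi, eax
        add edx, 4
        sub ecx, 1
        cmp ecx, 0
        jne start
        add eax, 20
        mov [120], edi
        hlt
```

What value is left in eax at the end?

36

after mov eax, 4: eax=4
after mov edi, 10: edi=10
after mov ecx, 6: ecx=6
after mov edx, 100: edx=100
after sub eax, edi: eax=4-10=-6
after mov eax, [edx]: eax=M[100]=3
after or edi, eax: edi=10|3=11
after add edx, 4: edx=100+4=104
after sub ecx, 1: ecx=6-1=5
cmp ecx, 0  (cmp 5,0)
jne start: taken
after sub eax, edi: eax=3-11=-8
after mov eax, [edx]: eax=M[104]=-8
after or edi, eax: edi=11|(-8)=-5
after add edx, 4: edx=104+4=108
after sub ecx, 1: ecx=5-1=4
cmp ecx, 0  (cmp 4,0)
jne start: taken
after sub eax, edi: eax=(-8)-(-5)=-3
after mov eax, [edx]: eax=M[108]=20
after or edi, eax: edi=(-5)|20=-1
after add edx, 4: edx=108+4=112
after sub ecx, 1: ecx=4-1=3
cmp ecx, 0  (cmp 3,0)
jne start: taken
after sub eax, edi: eax=20-(-1)=21
after mov eax, [edx]: eax=M[112]=3
after or edi, eax: edi=(-1)|3=-1
after add edx, 4: edx=112+4=116
after sub ecx, 1: ecx=3-1=2
cmp ecx, 0  (cmp 2,0)
jne start: taken
after sub eax, edi: eax=3-(-1)=4
after mov eax, [edx]: eax=M[116]=-2
after or edi, eax: edi=(-1)|(-2)=-1
after add edx, 4: edx=116+4=120
after sub ecx, 1: ecx=2-1=1
cmp ecx, 0  (cmp 1,0)
jne start: taken
after sub eax, edi: eax=(-2)-(-1)=-1
after mov eax, [edx]: eax=M[120]=16
after or edi, eax: edi=(-1)|16=-1
after add edx, 4: edx=120+4=124
after sub ecx, 1: ecx=1-1=0
cmp ecx, 0  (cmp 0,0)
jne start: not taken
after add eax, 20: eax=16+20=36
mov [120], edi → M[120]=-1
halt.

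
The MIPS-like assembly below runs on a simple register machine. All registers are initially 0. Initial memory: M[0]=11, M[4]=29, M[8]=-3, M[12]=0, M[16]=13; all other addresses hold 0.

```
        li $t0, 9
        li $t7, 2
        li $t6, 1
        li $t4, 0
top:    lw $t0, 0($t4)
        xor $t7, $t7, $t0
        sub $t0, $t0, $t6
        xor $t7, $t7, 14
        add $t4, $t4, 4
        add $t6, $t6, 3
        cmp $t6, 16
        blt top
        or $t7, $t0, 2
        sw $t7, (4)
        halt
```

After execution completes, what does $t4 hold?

20

after li $t0, 9: $t0=9
after li $t7, 2: $t7=2
after li $t6, 1: $t6=1
after li $t4, 0: $t4=0
after lw $t0, 0($t4): $t0=M[0]=11
after xor $t7, $t7, $t0: $t7=2^11=9
after sub $t0, $t0, $t6: $t0=11-1=10
after xor $t7, $t7, 14: $t7=9^14=7
after add $t4, $t4, 4: $t4=0+4=4
after add $t6, $t6, 3: $t6=1+3=4
cmp $t6, 16  (cmp 4,16)
blt top: taken
after lw $t0, 0($t4): $t0=M[4]=29
after xor $t7, $t7, $t0: $t7=7^29=26
after sub $t0, $t0, $t6: $t0=29-4=25
after xor $t7, $t7, 14: $t7=26^14=20
after add $t4, $t4, 4: $t4=4+4=8
after add $t6, $t6, 3: $t6=4+3=7
cmp $t6, 16  (cmp 7,16)
blt top: taken
after lw $t0, 0($t4): $t0=M[8]=-3
after xor $t7, $t7, $t0: $t7=20^(-3)=-23
after sub $t0, $t0, $t6: $t0=(-3)-7=-10
after xor $t7, $t7, 14: $t7=(-23)^14=-25
after add $t4, $t4, 4: $t4=8+4=12
after add $t6, $t6, 3: $t6=7+3=10
cmp $t6, 16  (cmp 10,16)
blt top: taken
after lw $t0, 0($t4): $t0=M[12]=0
after xor $t7, $t7, $t0: $t7=(-25)^0=-25
after sub $t0, $t0, $t6: $t0=0-10=-10
after xor $t7, $t7, 14: $t7=(-25)^14=-23
after add $t4, $t4, 4: $t4=12+4=16
after add $t6, $t6, 3: $t6=10+3=13
cmp $t6, 16  (cmp 13,16)
blt top: taken
after lw $t0, 0($t4): $t0=M[16]=13
after xor $t7, $t7, $t0: $t7=(-23)^13=-28
after sub $t0, $t0, $t6: $t0=13-13=0
after xor $t7, $t7, 14: $t7=(-28)^14=-22
after add $t4, $t4, 4: $t4=16+4=20
after add $t6, $t6, 3: $t6=13+3=16
cmp $t6, 16  (cmp 16,16)
blt top: not taken
after or $t7, $t0, 2: $t7=0|2=2
sw $t7, (4) → M[4]=2
halt.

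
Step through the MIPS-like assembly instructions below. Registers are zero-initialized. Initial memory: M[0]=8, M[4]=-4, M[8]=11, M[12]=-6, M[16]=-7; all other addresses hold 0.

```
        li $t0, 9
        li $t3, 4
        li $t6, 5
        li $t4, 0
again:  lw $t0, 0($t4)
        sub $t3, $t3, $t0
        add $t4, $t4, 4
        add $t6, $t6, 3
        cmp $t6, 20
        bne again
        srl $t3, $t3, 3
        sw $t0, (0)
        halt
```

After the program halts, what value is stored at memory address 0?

-7

after li $t0, 9: $t0=9
after li $t3, 4: $t3=4
after li $t6, 5: $t6=5
after li $t4, 0: $t4=0
after lw $t0, 0($t4): $t0=M[0]=8
after sub $t3, $t3, $t0: $t3=4-8=-4
after add $t4, $t4, 4: $t4=0+4=4
after add $t6, $t6, 3: $t6=5+3=8
cmp $t6, 20  (cmp 8,20)
bne again: taken
after lw $t0, 0($t4): $t0=M[4]=-4
after sub $t3, $t3, $t0: $t3=(-4)-(-4)=0
after add $t4, $t4, 4: $t4=4+4=8
after add $t6, $t6, 3: $t6=8+3=11
cmp $t6, 20  (cmp 11,20)
bne again: taken
after lw $t0, 0($t4): $t0=M[8]=11
after sub $t3, $t3, $t0: $t3=0-11=-11
after add $t4, $t4, 4: $t4=8+4=12
after add $t6, $t6, 3: $t6=11+3=14
cmp $t6, 20  (cmp 14,20)
bne again: taken
after lw $t0, 0($t4): $t0=M[12]=-6
after sub $t3, $t3, $t0: $t3=(-11)-(-6)=-5
after add $t4, $t4, 4: $t4=12+4=16
after add $t6, $t6, 3: $t6=14+3=17
cmp $t6, 20  (cmp 17,20)
bne again: taken
after lw $t0, 0($t4): $t0=M[16]=-7
after sub $t3, $t3, $t0: $t3=(-5)-(-7)=2
after add $t4, $t4, 4: $t4=16+4=20
after add $t6, $t6, 3: $t6=17+3=20
cmp $t6, 20  (cmp 20,20)
bne again: not taken
after srl $t3, $t3, 3: $t3=2>>3=0
sw $t0, (0) → M[0]=-7
halt.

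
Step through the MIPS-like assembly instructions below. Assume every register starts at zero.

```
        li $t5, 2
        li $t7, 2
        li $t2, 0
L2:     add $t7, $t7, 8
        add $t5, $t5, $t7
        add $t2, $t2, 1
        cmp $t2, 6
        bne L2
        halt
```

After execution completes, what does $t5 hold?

182

after li $t5, 2: $t5=2
after li $t7, 2: $t7=2
after li $t2, 0: $t2=0
after add $t7, $t7, 8: $t7=2+8=10
after add $t5, $t5, $t7: $t5=2+10=12
after add $t2, $t2, 1: $t2=0+1=1
cmp $t2, 6  (cmp 1,6)
bne L2: taken
after add $t7, $t7, 8: $t7=10+8=18
after add $t5, $t5, $t7: $t5=12+18=30
after add $t2, $t2, 1: $t2=1+1=2
cmp $t2, 6  (cmp 2,6)
bne L2: taken
after add $t7, $t7, 8: $t7=18+8=26
after add $t5, $t5, $t7: $t5=30+26=56
after add $t2, $t2, 1: $t2=2+1=3
cmp $t2, 6  (cmp 3,6)
bne L2: taken
after add $t7, $t7, 8: $t7=26+8=34
after add $t5, $t5, $t7: $t5=56+34=90
after add $t2, $t2, 1: $t2=3+1=4
cmp $t2, 6  (cmp 4,6)
bne L2: taken
after add $t7, $t7, 8: $t7=34+8=42
after add $t5, $t5, $t7: $t5=90+42=132
after add $t2, $t2, 1: $t2=4+1=5
cmp $t2, 6  (cmp 5,6)
bne L2: taken
after add $t7, $t7, 8: $t7=42+8=50
after add $t5, $t5, $t7: $t5=132+50=182
after add $t2, $t2, 1: $t2=5+1=6
cmp $t2, 6  (cmp 6,6)
bne L2: not taken
halt.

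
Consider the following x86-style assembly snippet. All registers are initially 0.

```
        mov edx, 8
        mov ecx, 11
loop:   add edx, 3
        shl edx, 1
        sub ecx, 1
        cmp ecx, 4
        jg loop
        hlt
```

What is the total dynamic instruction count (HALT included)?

38

mov edx, 8 → edx=8
mov ecx, 11 → ecx=11
add edx, 3 → edx=8+3=11
shl edx, 1 → edx=11<<1=22
sub ecx, 1 → ecx=11-1=10
cmp ecx, 4  (cmp 10,4)
jg loop: taken
add edx, 3 → edx=22+3=25
shl edx, 1 → edx=25<<1=50
sub ecx, 1 → ecx=10-1=9
cmp ecx, 4  (cmp 9,4)
jg loop: taken
add edx, 3 → edx=50+3=53
shl edx, 1 → edx=53<<1=106
sub ecx, 1 → ecx=9-1=8
cmp ecx, 4  (cmp 8,4)
jg loop: taken
add edx, 3 → edx=106+3=109
shl edx, 1 → edx=109<<1=218
sub ecx, 1 → ecx=8-1=7
cmp ecx, 4  (cmp 7,4)
jg loop: taken
add edx, 3 → edx=218+3=221
shl edx, 1 → edx=221<<1=442
sub ecx, 1 → ecx=7-1=6
cmp ecx, 4  (cmp 6,4)
jg loop: taken
add edx, 3 → edx=442+3=445
shl edx, 1 → edx=445<<1=890
sub ecx, 1 → ecx=6-1=5
cmp ecx, 4  (cmp 5,4)
jg loop: taken
add edx, 3 → edx=890+3=893
shl edx, 1 → edx=893<<1=1786
sub ecx, 1 → ecx=5-1=4
cmp ecx, 4  (cmp 4,4)
jg loop: not taken
halt.
Total executed instructions: 38.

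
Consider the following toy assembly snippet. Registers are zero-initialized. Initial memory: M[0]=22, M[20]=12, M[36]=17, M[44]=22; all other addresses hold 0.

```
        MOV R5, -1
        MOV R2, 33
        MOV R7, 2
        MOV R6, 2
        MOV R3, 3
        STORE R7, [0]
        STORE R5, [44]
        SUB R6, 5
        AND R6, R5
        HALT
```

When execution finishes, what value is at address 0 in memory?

2

after MOV R5, -1: R5=-1
after MOV R2, 33: R2=33
after MOV R7, 2: R7=2
after MOV R6, 2: R6=2
after MOV R3, 3: R3=3
STORE R7, [0] → M[0]=2
STORE R5, [44] → M[44]=-1
after SUB R6, 5: R6=2-5=-3
after AND R6, R5: R6=(-3)&(-1)=-3
halt.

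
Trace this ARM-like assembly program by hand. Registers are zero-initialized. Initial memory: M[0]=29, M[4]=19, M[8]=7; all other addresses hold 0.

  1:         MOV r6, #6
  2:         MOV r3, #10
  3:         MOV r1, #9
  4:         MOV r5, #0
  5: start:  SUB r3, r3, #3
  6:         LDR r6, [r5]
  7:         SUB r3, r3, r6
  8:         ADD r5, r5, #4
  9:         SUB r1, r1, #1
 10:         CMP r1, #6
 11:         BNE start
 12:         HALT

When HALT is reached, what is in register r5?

12

after MOV r6, #6: r6=6
after MOV r3, #10: r3=10
after MOV r1, #9: r1=9
after MOV r5, #0: r5=0
after SUB r3, r3, #3: r3=10-3=7
after LDR r6, [r5]: r6=M[0]=29
after SUB r3, r3, r6: r3=7-29=-22
after ADD r5, r5, #4: r5=0+4=4
after SUB r1, r1, #1: r1=9-1=8
CMP r1, #6  (cmp 8,6)
BNE start: taken
after SUB r3, r3, #3: r3=(-22)-3=-25
after LDR r6, [r5]: r6=M[4]=19
after SUB r3, r3, r6: r3=(-25)-19=-44
after ADD r5, r5, #4: r5=4+4=8
after SUB r1, r1, #1: r1=8-1=7
CMP r1, #6  (cmp 7,6)
BNE start: taken
after SUB r3, r3, #3: r3=(-44)-3=-47
after LDR r6, [r5]: r6=M[8]=7
after SUB r3, r3, r6: r3=(-47)-7=-54
after ADD r5, r5, #4: r5=8+4=12
after SUB r1, r1, #1: r1=7-1=6
CMP r1, #6  (cmp 6,6)
BNE start: not taken
halt.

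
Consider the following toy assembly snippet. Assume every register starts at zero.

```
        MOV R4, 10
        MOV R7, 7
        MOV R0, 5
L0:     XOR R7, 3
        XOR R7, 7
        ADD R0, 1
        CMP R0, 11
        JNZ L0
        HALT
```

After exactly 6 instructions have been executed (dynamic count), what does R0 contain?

MOV R4, 10 → R4=10
MOV R7, 7 → R7=7
MOV R0, 5 → R0=5
XOR R7, 3 → R7=7^3=4
XOR R7, 7 → R7=4^7=3
ADD R0, 1 → R0=5+1=6
After step 6: R0 = 6.

6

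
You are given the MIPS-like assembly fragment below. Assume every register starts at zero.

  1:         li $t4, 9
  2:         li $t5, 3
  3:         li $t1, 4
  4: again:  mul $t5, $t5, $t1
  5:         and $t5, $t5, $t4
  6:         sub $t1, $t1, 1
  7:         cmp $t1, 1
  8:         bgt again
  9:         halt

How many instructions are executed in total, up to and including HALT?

19

li $t4, 9 → $t4=9
li $t5, 3 → $t5=3
li $t1, 4 → $t1=4
mul $t5, $t5, $t1 → $t5=3*4=12
and $t5, $t5, $t4 → $t5=12&9=8
sub $t1, $t1, 1 → $t1=4-1=3
cmp $t1, 1  (cmp 3,1)
bgt again: taken
mul $t5, $t5, $t1 → $t5=8*3=24
and $t5, $t5, $t4 → $t5=24&9=8
sub $t1, $t1, 1 → $t1=3-1=2
cmp $t1, 1  (cmp 2,1)
bgt again: taken
mul $t5, $t5, $t1 → $t5=8*2=16
and $t5, $t5, $t4 → $t5=16&9=0
sub $t1, $t1, 1 → $t1=2-1=1
cmp $t1, 1  (cmp 1,1)
bgt again: not taken
halt.
Total executed instructions: 19.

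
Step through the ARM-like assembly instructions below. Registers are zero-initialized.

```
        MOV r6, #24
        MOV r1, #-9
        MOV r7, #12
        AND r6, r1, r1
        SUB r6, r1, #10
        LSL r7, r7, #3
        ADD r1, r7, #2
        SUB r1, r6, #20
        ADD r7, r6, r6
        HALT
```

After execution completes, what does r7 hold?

-38

r6=24
r1=-9
r7=12
r6=(-9)&(-9)=-9
r6=(-9)-10=-19
r7=12<<3=96
r1=96+2=98
r1=(-19)-20=-39
r7=(-19)+(-19)=-38
halt.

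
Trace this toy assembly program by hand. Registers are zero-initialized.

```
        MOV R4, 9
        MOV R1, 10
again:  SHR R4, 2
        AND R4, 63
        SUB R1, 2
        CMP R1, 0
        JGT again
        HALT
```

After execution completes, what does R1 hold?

after MOV R4, 9: R4=9
after MOV R1, 10: R1=10
after SHR R4, 2: R4=9>>2=2
after AND R4, 63: R4=2&63=2
after SUB R1, 2: R1=10-2=8
CMP R1, 0  (cmp 8,0)
JGT again: taken
after SHR R4, 2: R4=2>>2=0
after AND R4, 63: R4=0&63=0
after SUB R1, 2: R1=8-2=6
CMP R1, 0  (cmp 6,0)
JGT again: taken
after SHR R4, 2: R4=0>>2=0
after AND R4, 63: R4=0&63=0
after SUB R1, 2: R1=6-2=4
CMP R1, 0  (cmp 4,0)
JGT again: taken
after SHR R4, 2: R4=0>>2=0
after AND R4, 63: R4=0&63=0
after SUB R1, 2: R1=4-2=2
CMP R1, 0  (cmp 2,0)
JGT again: taken
after SHR R4, 2: R4=0>>2=0
after AND R4, 63: R4=0&63=0
after SUB R1, 2: R1=2-2=0
CMP R1, 0  (cmp 0,0)
JGT again: not taken
halt.

0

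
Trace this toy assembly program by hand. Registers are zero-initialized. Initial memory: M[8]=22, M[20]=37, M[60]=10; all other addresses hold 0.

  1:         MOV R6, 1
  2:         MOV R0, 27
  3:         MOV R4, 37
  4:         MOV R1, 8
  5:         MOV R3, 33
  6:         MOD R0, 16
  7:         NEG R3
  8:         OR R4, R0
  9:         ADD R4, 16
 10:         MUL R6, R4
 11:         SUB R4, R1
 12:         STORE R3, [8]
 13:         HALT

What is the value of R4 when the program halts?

after MOV R6, 1: R6=1
after MOV R0, 27: R0=27
after MOV R4, 37: R4=37
after MOV R1, 8: R1=8
after MOV R3, 33: R3=33
after MOD R0, 16: R0=27%16=11
after NEG R3: R3=-(33)=-33
after OR R4, R0: R4=37|11=47
after ADD R4, 16: R4=47+16=63
after MUL R6, R4: R6=1*63=63
after SUB R4, R1: R4=63-8=55
STORE R3, [8] → M[8]=-33
halt.

55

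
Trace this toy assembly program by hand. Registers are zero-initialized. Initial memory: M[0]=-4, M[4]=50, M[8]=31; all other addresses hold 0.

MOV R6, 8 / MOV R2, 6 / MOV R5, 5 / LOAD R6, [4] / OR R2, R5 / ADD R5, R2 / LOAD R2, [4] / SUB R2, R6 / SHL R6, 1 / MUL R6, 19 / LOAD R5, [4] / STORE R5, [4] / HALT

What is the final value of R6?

MOV R6, 8 → R6=8
MOV R2, 6 → R2=6
MOV R5, 5 → R5=5
LOAD R6, [4] → R6=M[4]=50
OR R2, R5 → R2=6|5=7
ADD R5, R2 → R5=5+7=12
LOAD R2, [4] → R2=M[4]=50
SUB R2, R6 → R2=50-50=0
SHL R6, 1 → R6=50<<1=100
MUL R6, 19 → R6=100*19=1900
LOAD R5, [4] → R5=M[4]=50
STORE R5, [4] → M[4]=50
halt.

1900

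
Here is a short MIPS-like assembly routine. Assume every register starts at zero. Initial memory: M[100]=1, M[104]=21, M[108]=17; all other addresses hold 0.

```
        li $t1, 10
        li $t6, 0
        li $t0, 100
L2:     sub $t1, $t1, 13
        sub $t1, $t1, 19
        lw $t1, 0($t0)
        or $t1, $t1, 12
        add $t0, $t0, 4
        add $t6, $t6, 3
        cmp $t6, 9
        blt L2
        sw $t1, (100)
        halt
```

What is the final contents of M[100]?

29

li $t1, 10 → $t1=10
li $t6, 0 → $t6=0
li $t0, 100 → $t0=100
sub $t1, $t1, 13 → $t1=10-13=-3
sub $t1, $t1, 19 → $t1=(-3)-19=-22
lw $t1, 0($t0) → $t1=M[100]=1
or $t1, $t1, 12 → $t1=1|12=13
add $t0, $t0, 4 → $t0=100+4=104
add $t6, $t6, 3 → $t6=0+3=3
cmp $t6, 9  (cmp 3,9)
blt L2: taken
sub $t1, $t1, 13 → $t1=13-13=0
sub $t1, $t1, 19 → $t1=0-19=-19
lw $t1, 0($t0) → $t1=M[104]=21
or $t1, $t1, 12 → $t1=21|12=29
add $t0, $t0, 4 → $t0=104+4=108
add $t6, $t6, 3 → $t6=3+3=6
cmp $t6, 9  (cmp 6,9)
blt L2: taken
sub $t1, $t1, 13 → $t1=29-13=16
sub $t1, $t1, 19 → $t1=16-19=-3
lw $t1, 0($t0) → $t1=M[108]=17
or $t1, $t1, 12 → $t1=17|12=29
add $t0, $t0, 4 → $t0=108+4=112
add $t6, $t6, 3 → $t6=6+3=9
cmp $t6, 9  (cmp 9,9)
blt L2: not taken
sw $t1, (100) → M[100]=29
halt.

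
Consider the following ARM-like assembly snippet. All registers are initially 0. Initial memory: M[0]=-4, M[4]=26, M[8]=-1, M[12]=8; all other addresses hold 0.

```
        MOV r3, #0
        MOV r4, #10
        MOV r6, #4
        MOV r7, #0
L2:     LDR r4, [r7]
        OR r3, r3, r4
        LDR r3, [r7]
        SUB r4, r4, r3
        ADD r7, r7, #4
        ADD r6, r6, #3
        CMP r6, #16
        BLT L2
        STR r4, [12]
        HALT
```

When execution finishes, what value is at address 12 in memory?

r3=0
r4=10
r6=4
r7=0
r4=M[0]=-4
r3=0|(-4)=-4
r3=M[0]=-4
r4=(-4)-(-4)=0
r7=0+4=4
r6=4+3=7
CMP r6, #16  (cmp 7,16)
BLT L2: taken
r4=M[4]=26
r3=(-4)|26=-2
r3=M[4]=26
r4=26-26=0
r7=4+4=8
r6=7+3=10
CMP r6, #16  (cmp 10,16)
BLT L2: taken
r4=M[8]=-1
r3=26|(-1)=-1
r3=M[8]=-1
r4=(-1)-(-1)=0
r7=8+4=12
r6=10+3=13
CMP r6, #16  (cmp 13,16)
BLT L2: taken
r4=M[12]=8
r3=(-1)|8=-1
r3=M[12]=8
r4=8-8=0
r7=12+4=16
r6=13+3=16
CMP r6, #16  (cmp 16,16)
BLT L2: not taken
STR r4, [12] → M[12]=0
halt.

0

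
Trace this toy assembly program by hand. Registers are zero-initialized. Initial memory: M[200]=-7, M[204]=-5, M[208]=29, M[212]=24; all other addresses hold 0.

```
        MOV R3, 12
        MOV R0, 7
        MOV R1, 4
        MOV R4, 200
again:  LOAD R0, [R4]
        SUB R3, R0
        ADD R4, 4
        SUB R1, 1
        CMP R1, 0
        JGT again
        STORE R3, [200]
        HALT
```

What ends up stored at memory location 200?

-29

MOV R3, 12 → R3=12
MOV R0, 7 → R0=7
MOV R1, 4 → R1=4
MOV R4, 200 → R4=200
LOAD R0, [R4] → R0=M[200]=-7
SUB R3, R0 → R3=12-(-7)=19
ADD R4, 4 → R4=200+4=204
SUB R1, 1 → R1=4-1=3
CMP R1, 0  (cmp 3,0)
JGT again: taken
LOAD R0, [R4] → R0=M[204]=-5
SUB R3, R0 → R3=19-(-5)=24
ADD R4, 4 → R4=204+4=208
SUB R1, 1 → R1=3-1=2
CMP R1, 0  (cmp 2,0)
JGT again: taken
LOAD R0, [R4] → R0=M[208]=29
SUB R3, R0 → R3=24-29=-5
ADD R4, 4 → R4=208+4=212
SUB R1, 1 → R1=2-1=1
CMP R1, 0  (cmp 1,0)
JGT again: taken
LOAD R0, [R4] → R0=M[212]=24
SUB R3, R0 → R3=(-5)-24=-29
ADD R4, 4 → R4=212+4=216
SUB R1, 1 → R1=1-1=0
CMP R1, 0  (cmp 0,0)
JGT again: not taken
STORE R3, [200] → M[200]=-29
halt.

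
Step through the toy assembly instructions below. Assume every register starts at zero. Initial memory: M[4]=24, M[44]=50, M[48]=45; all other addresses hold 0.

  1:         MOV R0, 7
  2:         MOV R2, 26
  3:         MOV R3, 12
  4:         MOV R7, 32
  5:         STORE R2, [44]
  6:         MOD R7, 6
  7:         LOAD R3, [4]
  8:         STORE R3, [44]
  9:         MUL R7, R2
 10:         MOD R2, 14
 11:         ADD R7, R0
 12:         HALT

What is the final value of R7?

MOV R0, 7 → R0=7
MOV R2, 26 → R2=26
MOV R3, 12 → R3=12
MOV R7, 32 → R7=32
STORE R2, [44] → M[44]=26
MOD R7, 6 → R7=32%6=2
LOAD R3, [4] → R3=M[4]=24
STORE R3, [44] → M[44]=24
MUL R7, R2 → R7=2*26=52
MOD R2, 14 → R2=26%14=12
ADD R7, R0 → R7=52+7=59
halt.

59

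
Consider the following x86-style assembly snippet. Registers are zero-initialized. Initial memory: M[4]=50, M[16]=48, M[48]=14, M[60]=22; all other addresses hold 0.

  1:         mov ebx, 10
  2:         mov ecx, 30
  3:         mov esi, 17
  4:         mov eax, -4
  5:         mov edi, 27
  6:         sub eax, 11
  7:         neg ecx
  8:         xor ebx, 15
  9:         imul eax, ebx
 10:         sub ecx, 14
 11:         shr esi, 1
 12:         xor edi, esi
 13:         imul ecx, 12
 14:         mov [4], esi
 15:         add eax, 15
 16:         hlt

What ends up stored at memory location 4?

mov ebx, 10 → ebx=10
mov ecx, 30 → ecx=30
mov esi, 17 → esi=17
mov eax, -4 → eax=-4
mov edi, 27 → edi=27
sub eax, 11 → eax=(-4)-11=-15
neg ecx → ecx=-(30)=-30
xor ebx, 15 → ebx=10^15=5
imul eax, ebx → eax=(-15)*5=-75
sub ecx, 14 → ecx=(-30)-14=-44
shr esi, 1 → esi=17>>1=8
xor edi, esi → edi=27^8=19
imul ecx, 12 → ecx=(-44)*12=-528
mov [4], esi → M[4]=8
add eax, 15 → eax=(-75)+15=-60
halt.

8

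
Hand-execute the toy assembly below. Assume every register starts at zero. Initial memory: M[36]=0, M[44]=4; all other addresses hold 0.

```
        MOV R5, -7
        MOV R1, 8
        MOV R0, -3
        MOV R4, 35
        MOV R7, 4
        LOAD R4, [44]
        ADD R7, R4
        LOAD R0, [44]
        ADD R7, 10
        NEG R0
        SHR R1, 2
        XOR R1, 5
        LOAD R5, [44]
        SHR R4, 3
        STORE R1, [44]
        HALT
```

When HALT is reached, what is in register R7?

18

MOV R5, -7 → R5=-7
MOV R1, 8 → R1=8
MOV R0, -3 → R0=-3
MOV R4, 35 → R4=35
MOV R7, 4 → R7=4
LOAD R4, [44] → R4=M[44]=4
ADD R7, R4 → R7=4+4=8
LOAD R0, [44] → R0=M[44]=4
ADD R7, 10 → R7=8+10=18
NEG R0 → R0=-(4)=-4
SHR R1, 2 → R1=8>>2=2
XOR R1, 5 → R1=2^5=7
LOAD R5, [44] → R5=M[44]=4
SHR R4, 3 → R4=4>>3=0
STORE R1, [44] → M[44]=7
halt.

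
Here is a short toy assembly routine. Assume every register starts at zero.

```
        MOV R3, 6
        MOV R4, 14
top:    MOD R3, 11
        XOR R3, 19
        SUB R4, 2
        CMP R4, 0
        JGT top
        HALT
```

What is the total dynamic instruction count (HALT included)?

38

R3=6
R4=14
R3=6%11=6
R3=6^19=21
R4=14-2=12
CMP R4, 0  (cmp 12,0)
JGT top: taken
R3=21%11=10
R3=10^19=25
R4=12-2=10
CMP R4, 0  (cmp 10,0)
JGT top: taken
R3=25%11=3
R3=3^19=16
R4=10-2=8
CMP R4, 0  (cmp 8,0)
JGT top: taken
R3=16%11=5
R3=5^19=22
R4=8-2=6
CMP R4, 0  (cmp 6,0)
JGT top: taken
R3=22%11=0
R3=0^19=19
R4=6-2=4
CMP R4, 0  (cmp 4,0)
JGT top: taken
R3=19%11=8
R3=8^19=27
R4=4-2=2
CMP R4, 0  (cmp 2,0)
JGT top: taken
R3=27%11=5
R3=5^19=22
R4=2-2=0
CMP R4, 0  (cmp 0,0)
JGT top: not taken
halt.
Total executed instructions: 38.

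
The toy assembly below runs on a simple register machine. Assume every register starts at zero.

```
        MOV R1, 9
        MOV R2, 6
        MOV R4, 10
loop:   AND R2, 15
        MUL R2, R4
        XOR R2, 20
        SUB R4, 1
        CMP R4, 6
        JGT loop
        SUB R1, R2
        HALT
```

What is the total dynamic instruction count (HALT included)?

29

after MOV R1, 9: R1=9
after MOV R2, 6: R2=6
after MOV R4, 10: R4=10
after AND R2, 15: R2=6&15=6
after MUL R2, R4: R2=6*10=60
after XOR R2, 20: R2=60^20=40
after SUB R4, 1: R4=10-1=9
CMP R4, 6  (cmp 9,6)
JGT loop: taken
after AND R2, 15: R2=40&15=8
after MUL R2, R4: R2=8*9=72
after XOR R2, 20: R2=72^20=92
after SUB R4, 1: R4=9-1=8
CMP R4, 6  (cmp 8,6)
JGT loop: taken
after AND R2, 15: R2=92&15=12
after MUL R2, R4: R2=12*8=96
after XOR R2, 20: R2=96^20=116
after SUB R4, 1: R4=8-1=7
CMP R4, 6  (cmp 7,6)
JGT loop: taken
after AND R2, 15: R2=116&15=4
after MUL R2, R4: R2=4*7=28
after XOR R2, 20: R2=28^20=8
after SUB R4, 1: R4=7-1=6
CMP R4, 6  (cmp 6,6)
JGT loop: not taken
after SUB R1, R2: R1=9-8=1
halt.
Total executed instructions: 29.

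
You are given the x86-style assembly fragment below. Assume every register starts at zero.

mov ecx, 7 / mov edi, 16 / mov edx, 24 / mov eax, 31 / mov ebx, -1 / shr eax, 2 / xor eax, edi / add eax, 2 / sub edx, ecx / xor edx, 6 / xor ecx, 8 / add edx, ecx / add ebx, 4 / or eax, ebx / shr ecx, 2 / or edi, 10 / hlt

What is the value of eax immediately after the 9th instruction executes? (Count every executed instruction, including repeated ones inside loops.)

25

mov ecx, 7 → ecx=7
mov edi, 16 → edi=16
mov edx, 24 → edx=24
mov eax, 31 → eax=31
mov ebx, -1 → ebx=-1
shr eax, 2 → eax=31>>2=7
xor eax, edi → eax=7^16=23
add eax, 2 → eax=23+2=25
sub edx, ecx → edx=24-7=17
After step 9: eax = 25.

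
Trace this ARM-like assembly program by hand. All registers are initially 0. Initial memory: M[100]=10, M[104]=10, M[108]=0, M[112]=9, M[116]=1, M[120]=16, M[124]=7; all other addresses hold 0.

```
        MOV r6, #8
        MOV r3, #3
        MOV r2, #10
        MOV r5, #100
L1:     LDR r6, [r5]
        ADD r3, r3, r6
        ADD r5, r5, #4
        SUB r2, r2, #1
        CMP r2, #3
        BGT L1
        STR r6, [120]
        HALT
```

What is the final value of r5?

MOV r6, #8 → r6=8
MOV r3, #3 → r3=3
MOV r2, #10 → r2=10
MOV r5, #100 → r5=100
LDR r6, [r5] → r6=M[100]=10
ADD r3, r3, r6 → r3=3+10=13
ADD r5, r5, #4 → r5=100+4=104
SUB r2, r2, #1 → r2=10-1=9
CMP r2, #3  (cmp 9,3)
BGT L1: taken
LDR r6, [r5] → r6=M[104]=10
ADD r3, r3, r6 → r3=13+10=23
ADD r5, r5, #4 → r5=104+4=108
SUB r2, r2, #1 → r2=9-1=8
CMP r2, #3  (cmp 8,3)
BGT L1: taken
LDR r6, [r5] → r6=M[108]=0
ADD r3, r3, r6 → r3=23+0=23
ADD r5, r5, #4 → r5=108+4=112
SUB r2, r2, #1 → r2=8-1=7
CMP r2, #3  (cmp 7,3)
BGT L1: taken
LDR r6, [r5] → r6=M[112]=9
ADD r3, r3, r6 → r3=23+9=32
ADD r5, r5, #4 → r5=112+4=116
SUB r2, r2, #1 → r2=7-1=6
CMP r2, #3  (cmp 6,3)
BGT L1: taken
LDR r6, [r5] → r6=M[116]=1
ADD r3, r3, r6 → r3=32+1=33
ADD r5, r5, #4 → r5=116+4=120
SUB r2, r2, #1 → r2=6-1=5
CMP r2, #3  (cmp 5,3)
BGT L1: taken
LDR r6, [r5] → r6=M[120]=16
ADD r3, r3, r6 → r3=33+16=49
ADD r5, r5, #4 → r5=120+4=124
SUB r2, r2, #1 → r2=5-1=4
CMP r2, #3  (cmp 4,3)
BGT L1: taken
LDR r6, [r5] → r6=M[124]=7
ADD r3, r3, r6 → r3=49+7=56
ADD r5, r5, #4 → r5=124+4=128
SUB r2, r2, #1 → r2=4-1=3
CMP r2, #3  (cmp 3,3)
BGT L1: not taken
STR r6, [120] → M[120]=7
halt.

128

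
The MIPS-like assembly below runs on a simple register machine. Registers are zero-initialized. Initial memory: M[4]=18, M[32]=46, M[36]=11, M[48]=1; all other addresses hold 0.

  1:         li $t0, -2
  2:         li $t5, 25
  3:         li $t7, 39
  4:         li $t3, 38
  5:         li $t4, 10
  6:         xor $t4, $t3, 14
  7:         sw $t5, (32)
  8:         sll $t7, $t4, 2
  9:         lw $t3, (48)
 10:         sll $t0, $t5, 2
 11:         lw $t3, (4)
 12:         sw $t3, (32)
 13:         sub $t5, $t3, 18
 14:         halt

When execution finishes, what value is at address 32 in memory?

li $t0, -2 → $t0=-2
li $t5, 25 → $t5=25
li $t7, 39 → $t7=39
li $t3, 38 → $t3=38
li $t4, 10 → $t4=10
xor $t4, $t3, 14 → $t4=38^14=40
sw $t5, (32) → M[32]=25
sll $t7, $t4, 2 → $t7=40<<2=160
lw $t3, (48) → $t3=M[48]=1
sll $t0, $t5, 2 → $t0=25<<2=100
lw $t3, (4) → $t3=M[4]=18
sw $t3, (32) → M[32]=18
sub $t5, $t3, 18 → $t5=18-18=0
halt.

18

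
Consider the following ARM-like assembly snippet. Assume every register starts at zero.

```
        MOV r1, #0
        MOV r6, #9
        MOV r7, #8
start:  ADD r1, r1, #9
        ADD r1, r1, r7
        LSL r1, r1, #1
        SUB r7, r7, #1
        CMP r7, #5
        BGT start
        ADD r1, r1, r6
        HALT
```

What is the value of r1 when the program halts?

239

after MOV r1, #0: r1=0
after MOV r6, #9: r6=9
after MOV r7, #8: r7=8
after ADD r1, r1, #9: r1=0+9=9
after ADD r1, r1, r7: r1=9+8=17
after LSL r1, r1, #1: r1=17<<1=34
after SUB r7, r7, #1: r7=8-1=7
CMP r7, #5  (cmp 7,5)
BGT start: taken
after ADD r1, r1, #9: r1=34+9=43
after ADD r1, r1, r7: r1=43+7=50
after LSL r1, r1, #1: r1=50<<1=100
after SUB r7, r7, #1: r7=7-1=6
CMP r7, #5  (cmp 6,5)
BGT start: taken
after ADD r1, r1, #9: r1=100+9=109
after ADD r1, r1, r7: r1=109+6=115
after LSL r1, r1, #1: r1=115<<1=230
after SUB r7, r7, #1: r7=6-1=5
CMP r7, #5  (cmp 5,5)
BGT start: not taken
after ADD r1, r1, r6: r1=230+9=239
halt.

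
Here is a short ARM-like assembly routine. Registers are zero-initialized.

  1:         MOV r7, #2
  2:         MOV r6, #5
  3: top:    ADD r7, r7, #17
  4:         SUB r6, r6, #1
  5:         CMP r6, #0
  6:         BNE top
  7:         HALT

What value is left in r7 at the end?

87

MOV r7, #2 → r7=2
MOV r6, #5 → r6=5
ADD r7, r7, #17 → r7=2+17=19
SUB r6, r6, #1 → r6=5-1=4
CMP r6, #0  (cmp 4,0)
BNE top: taken
ADD r7, r7, #17 → r7=19+17=36
SUB r6, r6, #1 → r6=4-1=3
CMP r6, #0  (cmp 3,0)
BNE top: taken
ADD r7, r7, #17 → r7=36+17=53
SUB r6, r6, #1 → r6=3-1=2
CMP r6, #0  (cmp 2,0)
BNE top: taken
ADD r7, r7, #17 → r7=53+17=70
SUB r6, r6, #1 → r6=2-1=1
CMP r6, #0  (cmp 1,0)
BNE top: taken
ADD r7, r7, #17 → r7=70+17=87
SUB r6, r6, #1 → r6=1-1=0
CMP r6, #0  (cmp 0,0)
BNE top: not taken
halt.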